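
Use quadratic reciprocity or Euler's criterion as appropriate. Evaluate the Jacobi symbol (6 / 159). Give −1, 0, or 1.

0

Pull out 2: since 159 ≡ 7 (mod 8), (2/159) = +1.
Reciprocity: 3 ≡ 3 and 159 ≡ 3 (mod 4), so (3/159) = −(159/3).
Reduce top mod 3: now compute (0/3).
Top reduces to 0: gcd > 1, so the symbol is 0.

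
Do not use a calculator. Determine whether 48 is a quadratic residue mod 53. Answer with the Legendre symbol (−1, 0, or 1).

Pull out 2^4: since 53 ≡ 5 (mod 8), (2/53) = -1, so (2/53)^4 = +1.
Reciprocity: 3 ≡ 3 and 53 ≡ 1 (mod 4), so (3/53) = +(53/3).
Reduce top mod 3: now compute (2/3).
Pull out 2: since 3 ≡ 3 (mod 8), (2/3) = -1.
Reached (1/3) = 1. Collecting the sign flips along the way, the symbol is -1.

-1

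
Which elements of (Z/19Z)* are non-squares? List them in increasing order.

2, 3, 8, 10, 12, 13, 14, 15, 18

Square k = 1,…,9 (k and 19−k give the same square):
1²=1, 2²=4, 3²=9, 4²=16, 5²≡6, 6²≡17, 7²≡11, 8²≡7, 9²≡5 (mod 19).
The residues are {1, 4, 5, 6, 7, 9, 11, 16, 17}; the non-residues are the remaining 9 nonzero classes.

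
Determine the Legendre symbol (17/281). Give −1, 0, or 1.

Reciprocity: 17 ≡ 1 and 281 ≡ 1 (mod 4), so (17/281) = +(281/17).
Reduce top mod 17: now compute (9/17).
Reciprocity: 9 ≡ 1 and 17 ≡ 1 (mod 4), so (9/17) = +(17/9).
Reduce top mod 9: now compute (8/9).
Pull out 2^3: since 9 ≡ 1 (mod 8), (2/9) = +1, so (2/9)^3 = +1.
Reached (1/9) = 1. Collecting the sign flips along the way, the symbol is +1.

1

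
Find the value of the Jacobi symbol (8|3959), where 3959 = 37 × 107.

Pull out 2^3: since 3959 ≡ 7 (mod 8), (2/3959) = +1, so (2/3959)^3 = +1.
Reached (1/3959) = 1. Collecting the sign flips along the way, the symbol is +1.

1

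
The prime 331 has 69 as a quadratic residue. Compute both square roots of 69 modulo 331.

Since 331 ≡ 3 (mod 4), a square root of 69 is 69^((331+1)/4) = 69^83 mod 331.
Repeated squaring: 69^2≡127, 69^4≡241, 69^8≡156, 69^16≡173, 69^32≡139, 69^64≡123 (mod 331).
69^83 = 69^(64+16+2+1) ≡ 20 (mod 331).
Check: 20² = 400 ≡ 69 (mod 331). The two roots are 20 and 311.

20, 311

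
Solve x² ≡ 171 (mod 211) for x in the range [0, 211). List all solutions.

Since 211 ≡ 3 (mod 4), a square root of 171 is 171^((211+1)/4) = 171^53 mod 211.
Repeated squaring: 171^2≡123, 171^4≡148, 171^8≡171, 171^16≡123, 171^32≡148 (mod 211).
171^53 = 171^(32+16+4+1) ≡ 148 (mod 211).
Check: 148² = 21904 ≡ 171 (mod 211). The two roots are 63 and 148.

63, 148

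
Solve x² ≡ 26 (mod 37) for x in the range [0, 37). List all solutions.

10, 27

37 ≡ 1 (mod 4), so we find a root by search.
Trying successive values, 10² = 100 ≡ 26 (mod 37). The other root is 37 − 10 = 27.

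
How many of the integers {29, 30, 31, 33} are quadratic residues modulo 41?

(29/41) = -1 → non-residue.
(30/41) = -1 → non-residue.
(31/41) = +1 → QR.
(33/41) = +1 → QR.
Total quadratic residues among the 4: 2.

2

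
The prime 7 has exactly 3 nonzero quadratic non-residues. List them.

Square k = 1,…,3 (k and 7−k give the same square):
1²=1, 2²=4, 3²≡2 (mod 7).
The residues are {1, 2, 4}; the non-residues are the remaining 3 nonzero classes.

3,5,6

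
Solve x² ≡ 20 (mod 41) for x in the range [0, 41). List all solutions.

41 ≡ 1 (mod 4), so we find a root by search.
Trying successive values, 15² = 225 ≡ 20 (mod 41). The other root is 41 − 15 = 26.

15, 26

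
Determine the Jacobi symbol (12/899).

Pull out 2^2: since 899 ≡ 3 (mod 8), (2/899) = -1, so (2/899)^2 = +1.
Reciprocity: 3 ≡ 3 and 899 ≡ 3 (mod 4), so (3/899) = −(899/3).
Reduce top mod 3: now compute (2/3).
Pull out 2: since 3 ≡ 3 (mod 8), (2/3) = -1.
Reached (1/3) = 1. Collecting the sign flips along the way, the symbol is +1.

1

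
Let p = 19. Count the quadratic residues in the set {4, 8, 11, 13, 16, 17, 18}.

(4/19) = +1 → QR.
(8/19) = -1 → non-residue.
(11/19) = +1 → QR.
(13/19) = -1 → non-residue.
(16/19) = +1 → QR.
(17/19) = +1 → QR.
(18/19) = -1 → non-residue.
Total quadratic residues among the 7: 4.

4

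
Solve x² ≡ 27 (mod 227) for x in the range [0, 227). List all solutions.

Since 227 ≡ 3 (mod 4), a square root of 27 is 27^((227+1)/4) = 27^57 mod 227.
Repeated squaring: 27^2≡48, 27^4≡34, 27^8≡21, 27^16≡214, 27^32≡169 (mod 227).
27^57 = 27^(32+16+8+1) ≡ 77 (mod 227).
Check: 77² = 5929 ≡ 27 (mod 227). The two roots are 77 and 150.

77, 150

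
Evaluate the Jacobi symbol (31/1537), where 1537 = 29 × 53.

Reciprocity: 31 ≡ 3 and 1537 ≡ 1 (mod 4), so (31/1537) = +(1537/31).
Reduce top mod 31: now compute (18/31).
Pull out 2: since 31 ≡ 7 (mod 8), (2/31) = +1.
Reciprocity: 9 ≡ 1 and 31 ≡ 3 (mod 4), so (9/31) = +(31/9).
Reduce top mod 9: now compute (4/9).
Pull out 2^2: since 9 ≡ 1 (mod 8), (2/9) = +1, so (2/9)^2 = +1.
Reached (1/9) = 1. Collecting the sign flips along the way, the symbol is +1.

1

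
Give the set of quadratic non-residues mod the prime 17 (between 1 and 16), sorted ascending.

3 5 6 7 10 11 12 14

Square k = 1,…,8 (k and 17−k give the same square):
1²=1, 2²=4, 3²=9, 4²=16, 5²≡8, 6²≡2, 7²≡15, 8²≡13 (mod 17).
The residues are {1, 2, 4, 8, 9, 13, 15, 16}; the non-residues are the remaining 8 nonzero classes.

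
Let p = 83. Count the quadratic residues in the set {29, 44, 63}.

3

(29/83) = +1 → QR.
(44/83) = +1 → QR.
(63/83) = +1 → QR.
Total quadratic residues among the 3: 3.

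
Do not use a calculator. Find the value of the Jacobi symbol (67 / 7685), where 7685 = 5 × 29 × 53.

1

Reciprocity: 67 ≡ 3 and 7685 ≡ 1 (mod 4), so (67/7685) = +(7685/67).
Reduce top mod 67: now compute (47/67).
Reciprocity: 47 ≡ 3 and 67 ≡ 3 (mod 4), so (47/67) = −(67/47).
Reduce top mod 47: now compute (20/47).
Pull out 2^2: since 47 ≡ 7 (mod 8), (2/47) = +1, so (2/47)^2 = +1.
Reciprocity: 5 ≡ 1 and 47 ≡ 3 (mod 4), so (5/47) = +(47/5).
Reduce top mod 5: now compute (2/5).
Pull out 2: since 5 ≡ 5 (mod 8), (2/5) = -1.
Reached (1/5) = 1. Collecting the sign flips along the way, the symbol is +1.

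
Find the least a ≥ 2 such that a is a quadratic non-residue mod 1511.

11

(2/1511) = +1, so 2 is a residue.
(3/1511) = +1, so 3 is a residue.
(4/1511) = +1, so 4 is a residue.
(5/1511) = +1, so 5 is a residue.
(6/1511) = +1, so 6 is a residue.
(7/1511) = +1, so 7 is a residue.
(8/1511) = +1, so 8 is a residue.
(9/1511) = +1, so 9 is a residue.
(10/1511) = +1, so 10 is a residue.
(11/1511) = −1, so 11 is the smallest positive non-residue mod 1511.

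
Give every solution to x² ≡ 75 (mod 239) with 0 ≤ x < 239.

Since 239 ≡ 3 (mod 4), a square root of 75 is 75^((239+1)/4) = 75^60 mod 239.
Repeated squaring: 75^2≡128, 75^4≡132, 75^8≡216, 75^16≡51, 75^32≡211 (mod 239).
75^60 = 75^(32+16+8+4) ≡ 187 (mod 239).
Check: 187² = 34969 ≡ 75 (mod 239). The two roots are 52 and 187.

52, 187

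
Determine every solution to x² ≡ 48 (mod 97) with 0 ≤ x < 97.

97 ≡ 1 (mod 4), so we find a root by search.
Trying successive values, 40² = 1600 ≡ 48 (mod 97). The other root is 97 − 40 = 57.

40, 57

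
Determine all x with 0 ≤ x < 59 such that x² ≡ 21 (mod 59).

Since 59 ≡ 3 (mod 4), a square root of 21 is 21^((59+1)/4) = 21^15 mod 59.
Repeated squaring: 21^2≡28, 21^4≡17, 21^8≡53 (mod 59).
21^15 = 21^(8+4+2+1) ≡ 27 (mod 59).
Check: 27² = 729 ≡ 21 (mod 59). The two roots are 27 and 32.

27, 32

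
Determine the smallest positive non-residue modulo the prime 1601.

(2/1601) = +1, so 2 is a residue.
(3/1601) = −1, so 3 is the smallest positive non-residue mod 1601.

3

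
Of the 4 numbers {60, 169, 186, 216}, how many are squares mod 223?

2

(60/223) = +1 → QR.
(169/223) = +1 → QR.
(186/223) = -1 → non-residue.
(216/223) = -1 → non-residue.
Total quadratic residues among the 4: 2.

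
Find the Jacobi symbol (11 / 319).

0

Reciprocity: 11 ≡ 3 and 319 ≡ 3 (mod 4), so (11/319) = −(319/11).
Reduce top mod 11: now compute (0/11).
Top reduces to 0: gcd > 1, so the symbol is 0.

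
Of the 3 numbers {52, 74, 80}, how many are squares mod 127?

(52/127) = +1 → QR.
(74/127) = +1 → QR.
(80/127) = -1 → non-residue.
Total quadratic residues among the 3: 2.

2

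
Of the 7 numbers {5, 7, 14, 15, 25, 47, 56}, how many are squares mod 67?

5

(5/67) = -1 → non-residue.
(7/67) = -1 → non-residue.
(14/67) = +1 → QR.
(15/67) = +1 → QR.
(25/67) = +1 → QR.
(47/67) = +1 → QR.
(56/67) = +1 → QR.
Total quadratic residues among the 7: 5.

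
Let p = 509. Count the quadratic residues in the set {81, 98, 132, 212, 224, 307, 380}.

(81/509) = +1 → QR.
(98/509) = -1 → non-residue.
(132/509) = -1 → non-residue.
(212/509) = -1 → non-residue.
(224/509) = +1 → QR.
(307/509) = -1 → non-residue.
(380/509) = -1 → non-residue.
Total quadratic residues among the 7: 2.

2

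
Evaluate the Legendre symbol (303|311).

Reciprocity: 303 ≡ 3 and 311 ≡ 3 (mod 4), so (303/311) = −(311/303).
Reduce top mod 303: now compute (8/303).
Pull out 2^3: since 303 ≡ 7 (mod 8), (2/303) = +1, so (2/303)^3 = +1.
Reached (1/303) = 1. Collecting the sign flips along the way, the symbol is -1.

-1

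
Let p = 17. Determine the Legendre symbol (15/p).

1

Euler's criterion: (15/17) ≡ 15^8 (mod 17).
15^2 ≡ 4 (mod 17)
15^4 ≡ 16 (mod 17)
15^8 ≡ 1 (mod 17)
15^8 = 15^(8) ≡ 1 (mod 17).
Result is 1, so (15/17) = 1.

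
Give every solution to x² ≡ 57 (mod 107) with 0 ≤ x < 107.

Since 107 ≡ 3 (mod 4), a square root of 57 is 57^((107+1)/4) = 57^27 mod 107.
Repeated squaring: 57^2≡39, 57^4≡23, 57^8≡101, 57^16≡36 (mod 107).
57^27 = 57^(16+8+2+1) ≡ 48 (mod 107).
Check: 48² = 2304 ≡ 57 (mod 107). The two roots are 48 and 59.

48, 59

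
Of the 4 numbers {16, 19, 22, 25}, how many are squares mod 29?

3

(16/29) = +1 → QR.
(19/29) = -1 → non-residue.
(22/29) = +1 → QR.
(25/29) = +1 → QR.
Total quadratic residues among the 4: 3.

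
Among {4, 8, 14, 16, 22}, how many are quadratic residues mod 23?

(4/23) = +1 → QR.
(8/23) = +1 → QR.
(14/23) = -1 → non-residue.
(16/23) = +1 → QR.
(22/23) = -1 → non-residue.
Total quadratic residues among the 5: 3.

3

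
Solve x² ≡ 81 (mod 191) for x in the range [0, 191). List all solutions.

Since 191 ≡ 3 (mod 4), a square root of 81 is 81^((191+1)/4) = 81^48 mod 191.
Repeated squaring: 81^2≡67, 81^4≡96, 81^8≡48, 81^16≡12, 81^32≡144 (mod 191).
81^48 = 81^(32+16) ≡ 9 (mod 191).
Check: 9² = 81 ≡ 81 (mod 191). The two roots are 9 and 182.

9, 182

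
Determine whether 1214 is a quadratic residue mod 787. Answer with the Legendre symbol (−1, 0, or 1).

-1

Euler's criterion: (1214/787) ≡ 427^393 (mod 787).
427^2 ≡ 532 (mod 787)
427^4 ≡ 491 (mod 787)
427^8 ≡ 259 (mod 787)
427^16 ≡ 186 (mod 787)
427^32 ≡ 755 (mod 787)
427^64 ≡ 237 (mod 787)
427^128 ≡ 292 (mod 787)
427^256 ≡ 268 (mod 787)
427^393 = 427^(256+128+8+1) ≡ 786 (mod 787).
Result is 786 ≡ −1, so (1214/787) = −1.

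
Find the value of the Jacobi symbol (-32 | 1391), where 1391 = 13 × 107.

First reduce: -32 ≡ 1359 (mod 1391).
Reciprocity: 1359 ≡ 3 and 1391 ≡ 3 (mod 4), so (1359/1391) = −(1391/1359).
Reduce top mod 1359: now compute (32/1359).
Pull out 2^5: since 1359 ≡ 7 (mod 8), (2/1359) = +1, so (2/1359)^5 = +1.
Reached (1/1359) = 1. Collecting the sign flips along the way, the symbol is -1.

-1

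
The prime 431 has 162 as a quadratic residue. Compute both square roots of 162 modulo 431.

32, 399

Since 431 ≡ 3 (mod 4), a square root of 162 is 162^((431+1)/4) = 162^108 mod 431.
Repeated squaring: 162^2≡384, 162^4≡54, 162^8≡330, 162^16≡288, 162^32≡192, 162^64≡229 (mod 431).
162^108 = 162^(64+32+8+4) ≡ 32 (mod 431).
Check: 32² = 1024 ≡ 162 (mod 431). The two roots are 32 and 399.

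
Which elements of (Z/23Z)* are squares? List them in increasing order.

Square k = 1,…,11 (k and 23−k give the same square):
1²=1, 2²=4, 3²=9, 4²=16, 5²≡2, 6²≡13, 7²≡3, 8²≡18, 9²≡12, 10²≡8, 11²≡6 (mod 23).
So the quadratic residues mod 23 are {1, 2, 3, 4, 6, 8, 9, 12, 13, 16, 18}.

1,2,3,4,6,8,9,12,13,16,18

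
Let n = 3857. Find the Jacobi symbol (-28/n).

First reduce: -28 ≡ 3829 (mod 3857).
Reciprocity: 3829 ≡ 1 and 3857 ≡ 1 (mod 4), so (3829/3857) = +(3857/3829).
Reduce top mod 3829: now compute (28/3829).
Pull out 2^2: since 3829 ≡ 5 (mod 8), (2/3829) = -1, so (2/3829)^2 = +1.
Reciprocity: 7 ≡ 3 and 3829 ≡ 1 (mod 4), so (7/3829) = +(3829/7).
Reduce top mod 7: now compute (0/7).
Top reduces to 0: gcd > 1, so the symbol is 0.

0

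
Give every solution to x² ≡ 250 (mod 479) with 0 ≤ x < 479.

Since 479 ≡ 3 (mod 4), a square root of 250 is 250^((479+1)/4) = 250^120 mod 479.
Repeated squaring: 250^2≡230, 250^4≡210, 250^8≡32, 250^16≡66, 250^32≡45, 250^64≡109 (mod 479).
250^120 = 250^(64+32+16+8) ≡ 27 (mod 479).
Check: 27² = 729 ≡ 250 (mod 479). The two roots are 27 and 452.

27, 452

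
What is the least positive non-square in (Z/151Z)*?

(2/151) = +1, so 2 is a residue.
(3/151) = −1, so 3 is the smallest positive non-residue mod 151.

3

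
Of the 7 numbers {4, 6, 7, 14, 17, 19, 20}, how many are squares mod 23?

2

(4/23) = +1 → QR.
(6/23) = +1 → QR.
(7/23) = -1 → non-residue.
(14/23) = -1 → non-residue.
(17/23) = -1 → non-residue.
(19/23) = -1 → non-residue.
(20/23) = -1 → non-residue.
Total quadratic residues among the 7: 2.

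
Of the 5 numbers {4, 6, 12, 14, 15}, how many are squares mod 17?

(4/17) = +1 → QR.
(6/17) = -1 → non-residue.
(12/17) = -1 → non-residue.
(14/17) = -1 → non-residue.
(15/17) = +1 → QR.
Total quadratic residues among the 5: 2.

2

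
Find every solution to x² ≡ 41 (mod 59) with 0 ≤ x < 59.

Since 59 ≡ 3 (mod 4), a square root of 41 is 41^((59+1)/4) = 41^15 mod 59.
Repeated squaring: 41^2≡29, 41^4≡15, 41^8≡48 (mod 59).
41^15 = 41^(8+4+2+1) ≡ 49 (mod 59).
Check: 49² = 2401 ≡ 41 (mod 59). The two roots are 10 and 49.

10, 49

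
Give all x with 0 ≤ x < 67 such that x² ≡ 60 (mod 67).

23, 44

Since 67 ≡ 3 (mod 4), a square root of 60 is 60^((67+1)/4) = 60^17 mod 67.
Repeated squaring: 60^2≡49, 60^4≡56, 60^8≡54, 60^16≡35 (mod 67).
60^17 = 60^(16+1) ≡ 23 (mod 67).
Check: 23² = 529 ≡ 60 (mod 67). The two roots are 23 and 44.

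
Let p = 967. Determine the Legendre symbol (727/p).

Reciprocity: 727 ≡ 3 and 967 ≡ 3 (mod 4), so (727/967) = −(967/727).
Reduce top mod 727: now compute (240/727).
Pull out 2^4: since 727 ≡ 7 (mod 8), (2/727) = +1, so (2/727)^4 = +1.
Reciprocity: 15 ≡ 3 and 727 ≡ 3 (mod 4), so (15/727) = −(727/15).
Reduce top mod 15: now compute (7/15).
Reciprocity: 7 ≡ 3 and 15 ≡ 3 (mod 4), so (7/15) = −(15/7).
Reduce top mod 7: now compute (1/7).
Reached (1/7) = 1. Collecting the sign flips along the way, the symbol is -1.

-1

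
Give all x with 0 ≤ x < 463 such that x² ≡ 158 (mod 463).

Since 463 ≡ 3 (mod 4), a square root of 158 is 158^((463+1)/4) = 158^116 mod 463.
Repeated squaring: 158^2≡425, 158^4≡55, 158^8≡247, 158^16≡356, 158^32≡337, 158^64≡134 (mod 463).
158^116 = 158^(64+32+16+4) ≡ 225 (mod 463).
Check: 225² = 50625 ≡ 158 (mod 463). The two roots are 225 and 238.

225, 238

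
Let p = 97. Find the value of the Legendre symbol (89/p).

1

Reciprocity: 89 ≡ 1 and 97 ≡ 1 (mod 4), so (89/97) = +(97/89).
Reduce top mod 89: now compute (8/89).
Pull out 2^3: since 89 ≡ 1 (mod 8), (2/89) = +1, so (2/89)^3 = +1.
Reached (1/89) = 1. Collecting the sign flips along the way, the symbol is +1.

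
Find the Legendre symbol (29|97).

-1

Euler's criterion: (29/97) ≡ 29^48 (mod 97).
29^2 ≡ 65 (mod 97)
29^4 ≡ 54 (mod 97)
29^8 ≡ 6 (mod 97)
29^16 ≡ 36 (mod 97)
29^32 ≡ 35 (mod 97)
29^48 = 29^(32+16) ≡ 96 (mod 97).
Result is 96 ≡ −1, so (29/97) = −1.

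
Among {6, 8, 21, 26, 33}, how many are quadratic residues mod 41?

(6/41) = -1 → non-residue.
(8/41) = +1 → QR.
(21/41) = +1 → QR.
(26/41) = -1 → non-residue.
(33/41) = +1 → QR.
Total quadratic residues among the 5: 3.

3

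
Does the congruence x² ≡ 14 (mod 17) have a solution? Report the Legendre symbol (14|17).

-1

Pull out 2: since 17 ≡ 1 (mod 8), (2/17) = +1.
Reciprocity: 7 ≡ 3 and 17 ≡ 1 (mod 4), so (7/17) = +(17/7).
Reduce top mod 7: now compute (3/7).
Reciprocity: 3 ≡ 3 and 7 ≡ 3 (mod 4), so (3/7) = −(7/3).
Reduce top mod 3: now compute (1/3).
Reached (1/3) = 1. Collecting the sign flips along the way, the symbol is -1.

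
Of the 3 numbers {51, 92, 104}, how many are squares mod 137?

0

(51/137) = -1 → non-residue.
(92/137) = -1 → non-residue.
(104/137) = -1 → non-residue.
Total quadratic residues among the 3: 0.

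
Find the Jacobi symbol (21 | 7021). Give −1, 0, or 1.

0

Reciprocity: 21 ≡ 1 and 7021 ≡ 1 (mod 4), so (21/7021) = +(7021/21).
Reduce top mod 21: now compute (7/21).
Reciprocity: 7 ≡ 3 and 21 ≡ 1 (mod 4), so (7/21) = +(21/7).
Reduce top mod 7: now compute (0/7).
Top reduces to 0: gcd > 1, so the symbol is 0.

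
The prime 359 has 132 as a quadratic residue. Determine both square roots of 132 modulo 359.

173, 186

Since 359 ≡ 3 (mod 4), a square root of 132 is 132^((359+1)/4) = 132^90 mod 359.
Repeated squaring: 132^2≡192, 132^4≡246, 132^8≡204, 132^16≡331, 132^32≡66, 132^64≡48 (mod 359).
132^90 = 132^(64+16+8+2) ≡ 173 (mod 359).
Check: 173² = 29929 ≡ 132 (mod 359). The two roots are 173 and 186.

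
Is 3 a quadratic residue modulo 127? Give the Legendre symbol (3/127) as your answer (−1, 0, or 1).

-1

Reciprocity: 3 ≡ 3 and 127 ≡ 3 (mod 4), so (3/127) = −(127/3).
Reduce top mod 3: now compute (1/3).
Reached (1/3) = 1. Collecting the sign flips along the way, the symbol is -1.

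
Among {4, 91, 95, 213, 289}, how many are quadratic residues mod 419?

3

(4/419) = +1 → QR.
(91/419) = +1 → QR.
(95/419) = -1 → non-residue.
(213/419) = -1 → non-residue.
(289/419) = +1 → QR.
Total quadratic residues among the 5: 3.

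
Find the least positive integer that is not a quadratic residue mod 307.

(2/307) = −1, so 2 is the smallest positive non-residue mod 307.

2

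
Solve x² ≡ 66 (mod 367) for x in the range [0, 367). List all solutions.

Since 367 ≡ 3 (mod 4), a square root of 66 is 66^((367+1)/4) = 66^92 mod 367.
Repeated squaring: 66^2≡319, 66^4≡102, 66^8≡128, 66^16≡236, 66^32≡279, 66^64≡37 (mod 367).
66^92 = 66^(64+16+8+4) ≡ 112 (mod 367).
Check: 112² = 12544 ≡ 66 (mod 367). The two roots are 112 and 255.

112, 255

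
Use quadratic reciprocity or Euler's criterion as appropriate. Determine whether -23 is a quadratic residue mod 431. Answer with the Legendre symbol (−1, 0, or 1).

First reduce: -23 ≡ 408 (mod 431).
Pull out 2^3: since 431 ≡ 7 (mod 8), (2/431) = +1, so (2/431)^3 = +1.
Reciprocity: 51 ≡ 3 and 431 ≡ 3 (mod 4), so (51/431) = −(431/51).
Reduce top mod 51: now compute (23/51).
Reciprocity: 23 ≡ 3 and 51 ≡ 3 (mod 4), so (23/51) = −(51/23).
Reduce top mod 23: now compute (5/23).
Reciprocity: 5 ≡ 1 and 23 ≡ 3 (mod 4), so (5/23) = +(23/5).
Reduce top mod 5: now compute (3/5).
Reciprocity: 3 ≡ 3 and 5 ≡ 1 (mod 4), so (3/5) = +(5/3).
Reduce top mod 3: now compute (2/3).
Pull out 2: since 3 ≡ 3 (mod 8), (2/3) = -1.
Reached (1/3) = 1. Collecting the sign flips along the way, the symbol is -1.

-1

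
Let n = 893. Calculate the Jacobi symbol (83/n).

1

Reciprocity: 83 ≡ 3 and 893 ≡ 1 (mod 4), so (83/893) = +(893/83).
Reduce top mod 83: now compute (63/83).
Reciprocity: 63 ≡ 3 and 83 ≡ 3 (mod 4), so (63/83) = −(83/63).
Reduce top mod 63: now compute (20/63).
Pull out 2^2: since 63 ≡ 7 (mod 8), (2/63) = +1, so (2/63)^2 = +1.
Reciprocity: 5 ≡ 1 and 63 ≡ 3 (mod 4), so (5/63) = +(63/5).
Reduce top mod 5: now compute (3/5).
Reciprocity: 3 ≡ 3 and 5 ≡ 1 (mod 4), so (3/5) = +(5/3).
Reduce top mod 3: now compute (2/3).
Pull out 2: since 3 ≡ 3 (mod 8), (2/3) = -1.
Reached (1/3) = 1. Collecting the sign flips along the way, the symbol is +1.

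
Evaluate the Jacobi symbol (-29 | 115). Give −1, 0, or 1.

First reduce: -29 ≡ 86 (mod 115).
Pull out 2: since 115 ≡ 3 (mod 8), (2/115) = -1.
Reciprocity: 43 ≡ 3 and 115 ≡ 3 (mod 4), so (43/115) = −(115/43).
Reduce top mod 43: now compute (29/43).
Reciprocity: 29 ≡ 1 and 43 ≡ 3 (mod 4), so (29/43) = +(43/29).
Reduce top mod 29: now compute (14/29).
Pull out 2: since 29 ≡ 5 (mod 8), (2/29) = -1.
Reciprocity: 7 ≡ 3 and 29 ≡ 1 (mod 4), so (7/29) = +(29/7).
Reduce top mod 7: now compute (1/7).
Reached (1/7) = 1. Collecting the sign flips along the way, the symbol is -1.

-1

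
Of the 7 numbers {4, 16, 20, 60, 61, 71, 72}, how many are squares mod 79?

(4/79) = +1 → QR.
(16/79) = +1 → QR.
(20/79) = +1 → QR.
(60/79) = -1 → non-residue.
(61/79) = -1 → non-residue.
(71/79) = -1 → non-residue.
(72/79) = +1 → QR.
Total quadratic residues among the 7: 4.

4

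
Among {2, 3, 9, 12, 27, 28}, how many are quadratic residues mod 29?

2

(2/29) = -1 → non-residue.
(3/29) = -1 → non-residue.
(9/29) = +1 → QR.
(12/29) = -1 → non-residue.
(27/29) = -1 → non-residue.
(28/29) = +1 → QR.
Total quadratic residues among the 6: 2.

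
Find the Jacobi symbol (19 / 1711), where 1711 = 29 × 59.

Reciprocity: 19 ≡ 3 and 1711 ≡ 3 (mod 4), so (19/1711) = −(1711/19).
Reduce top mod 19: now compute (1/19).
Reached (1/19) = 1. Collecting the sign flips along the way, the symbol is -1.

-1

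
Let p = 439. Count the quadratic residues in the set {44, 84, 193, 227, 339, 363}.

1

(44/439) = +1 → QR.
(84/439) = -1 → non-residue.
(193/439) = -1 → non-residue.
(227/439) = -1 → non-residue.
(339/439) = -1 → non-residue.
(363/439) = -1 → non-residue.
Total quadratic residues among the 6: 1.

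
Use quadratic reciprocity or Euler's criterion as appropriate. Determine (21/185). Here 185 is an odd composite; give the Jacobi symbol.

1

Reciprocity: 21 ≡ 1 and 185 ≡ 1 (mod 4), so (21/185) = +(185/21).
Reduce top mod 21: now compute (17/21).
Reciprocity: 17 ≡ 1 and 21 ≡ 1 (mod 4), so (17/21) = +(21/17).
Reduce top mod 17: now compute (4/17).
Pull out 2^2: since 17 ≡ 1 (mod 8), (2/17) = +1, so (2/17)^2 = +1.
Reached (1/17) = 1. Collecting the sign flips along the way, the symbol is +1.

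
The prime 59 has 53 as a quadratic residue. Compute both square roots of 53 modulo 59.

Since 59 ≡ 3 (mod 4), a square root of 53 is 53^((59+1)/4) = 53^15 mod 59.
Repeated squaring: 53^2≡36, 53^4≡57, 53^8≡4 (mod 59).
53^15 = 53^(8+4+2+1) ≡ 17 (mod 59).
Check: 17² = 289 ≡ 53 (mod 59). The two roots are 17 and 42.

17, 42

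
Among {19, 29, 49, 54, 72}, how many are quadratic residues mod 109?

(19/109) = -1 → non-residue.
(29/109) = +1 → QR.
(49/109) = +1 → QR.
(54/109) = -1 → non-residue.
(72/109) = -1 → non-residue.
Total quadratic residues among the 5: 2.

2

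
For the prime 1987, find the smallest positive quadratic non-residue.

(2/1987) = −1, so 2 is the smallest positive non-residue mod 1987.

2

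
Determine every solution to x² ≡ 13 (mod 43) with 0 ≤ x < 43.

20, 23

Since 43 ≡ 3 (mod 4), a square root of 13 is 13^((43+1)/4) = 13^11 mod 43.
Repeated squaring: 13^2≡40, 13^4≡9, 13^8≡38 (mod 43).
13^11 = 13^(8+2+1) ≡ 23 (mod 43).
Check: 23² = 529 ≡ 13 (mod 43). The two roots are 20 and 23.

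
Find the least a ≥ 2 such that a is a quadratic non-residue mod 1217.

3

(2/1217) = +1, so 2 is a residue.
(3/1217) = −1, so 3 is the smallest positive non-residue mod 1217.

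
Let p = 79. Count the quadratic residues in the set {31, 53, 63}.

(31/79) = +1 → QR.
(53/79) = -1 → non-residue.
(63/79) = -1 → non-residue.
Total quadratic residues among the 3: 1.

1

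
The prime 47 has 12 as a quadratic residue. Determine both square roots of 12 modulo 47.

23, 24

Since 47 ≡ 3 (mod 4), a square root of 12 is 12^((47+1)/4) = 12^12 mod 47.
Repeated squaring: 12^2≡3, 12^4≡9, 12^8≡34 (mod 47).
12^12 = 12^(8+4) ≡ 24 (mod 47).
Check: 24² = 576 ≡ 12 (mod 47). The two roots are 23 and 24.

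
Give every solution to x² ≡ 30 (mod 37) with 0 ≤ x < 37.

17, 20

37 ≡ 1 (mod 4), so we find a root by search.
Trying successive values, 17² = 289 ≡ 30 (mod 37). The other root is 37 − 17 = 20.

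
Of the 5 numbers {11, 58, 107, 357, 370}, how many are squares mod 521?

(11/521) = +1 → QR.
(58/521) = +1 → QR.
(107/521) = -1 → non-residue.
(357/521) = -1 → non-residue.
(370/521) = +1 → QR.
Total quadratic residues among the 5: 3.

3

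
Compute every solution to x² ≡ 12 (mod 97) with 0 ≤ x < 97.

20, 77

97 ≡ 1 (mod 4), so we find a root by search.
Trying successive values, 20² = 400 ≡ 12 (mod 97). The other root is 97 − 20 = 77.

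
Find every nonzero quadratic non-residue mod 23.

5 7 10 11 14 15 17 19 20 21 22

Square k = 1,…,11 (k and 23−k give the same square):
1²=1, 2²=4, 3²=9, 4²=16, 5²≡2, 6²≡13, 7²≡3, 8²≡18, 9²≡12, 10²≡8, 11²≡6 (mod 23).
The residues are {1, 2, 3, 4, 6, 8, 9, 12, 13, 16, 18}; the non-residues are the remaining 11 nonzero classes.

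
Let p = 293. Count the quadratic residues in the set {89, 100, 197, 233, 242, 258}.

(89/293) = -1 → non-residue.
(100/293) = +1 → QR.
(197/293) = +1 → QR.
(233/293) = +1 → QR.
(242/293) = -1 → non-residue.
(258/293) = +1 → QR.
Total quadratic residues among the 6: 4.

4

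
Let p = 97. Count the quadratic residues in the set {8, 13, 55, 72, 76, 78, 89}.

(8/97) = +1 → QR.
(13/97) = -1 → non-residue.
(55/97) = -1 → non-residue.
(72/97) = +1 → QR.
(76/97) = -1 → non-residue.
(78/97) = -1 → non-residue.
(89/97) = +1 → QR.
Total quadratic residues among the 7: 3.

3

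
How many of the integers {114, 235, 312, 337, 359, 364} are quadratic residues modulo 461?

(114/461) = +1 → QR.
(235/461) = -1 → non-residue.
(312/461) = -1 → non-residue.
(337/461) = -1 → non-residue.
(359/461) = +1 → QR.
(364/461) = +1 → QR.
Total quadratic residues among the 6: 3.

3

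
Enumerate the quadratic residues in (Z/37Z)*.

1,3,4,7,9,10,11,12,16,21,25,26,27,28,30,33,34,36

Square k = 1,…,18 (k and 37−k give the same square):
1²=1, 2²=4, 3²=9, 4²=16, 5²=25, 6²=36, 7²≡12, 8²≡27, 9²≡7, 10²≡26, 11²≡10, 12²≡33, 13²≡21, 14²≡11, 15²≡3, 16²≡34, 17²≡30, 18²≡28 (mod 37).
So the quadratic residues mod 37 are {1, 3, 4, 7, 9, 10, 11, 12, 16, 21, 25, 26, 27, 28, 30, 33, 34, 36}.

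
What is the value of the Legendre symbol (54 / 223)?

Euler's criterion: (54/223) ≡ 54^111 (mod 223).
54^2 ≡ 17 (mod 223)
54^4 ≡ 66 (mod 223)
54^8 ≡ 119 (mod 223)
54^16 ≡ 112 (mod 223)
54^32 ≡ 56 (mod 223)
54^64 ≡ 14 (mod 223)
54^111 = 54^(64+32+8+4+2+1) ≡ 222 (mod 223).
Result is 222 ≡ −1, so (54/223) = −1.

-1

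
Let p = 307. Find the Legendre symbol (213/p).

-1

Reciprocity: 213 ≡ 1 and 307 ≡ 3 (mod 4), so (213/307) = +(307/213).
Reduce top mod 213: now compute (94/213).
Pull out 2: since 213 ≡ 5 (mod 8), (2/213) = -1.
Reciprocity: 47 ≡ 3 and 213 ≡ 1 (mod 4), so (47/213) = +(213/47).
Reduce top mod 47: now compute (25/47).
Reciprocity: 25 ≡ 1 and 47 ≡ 3 (mod 4), so (25/47) = +(47/25).
Reduce top mod 25: now compute (22/25).
Pull out 2: since 25 ≡ 1 (mod 8), (2/25) = +1.
Reciprocity: 11 ≡ 3 and 25 ≡ 1 (mod 4), so (11/25) = +(25/11).
Reduce top mod 11: now compute (3/11).
Reciprocity: 3 ≡ 3 and 11 ≡ 3 (mod 4), so (3/11) = −(11/3).
Reduce top mod 3: now compute (2/3).
Pull out 2: since 3 ≡ 3 (mod 8), (2/3) = -1.
Reached (1/3) = 1. Collecting the sign flips along the way, the symbol is -1.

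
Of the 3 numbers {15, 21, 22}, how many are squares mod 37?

(15/37) = -1 → non-residue.
(21/37) = +1 → QR.
(22/37) = -1 → non-residue.
Total quadratic residues among the 3: 1.

1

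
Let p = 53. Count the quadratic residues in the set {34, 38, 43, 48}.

(34/53) = -1 → non-residue.
(38/53) = +1 → QR.
(43/53) = +1 → QR.
(48/53) = -1 → non-residue.
Total quadratic residues among the 4: 2.

2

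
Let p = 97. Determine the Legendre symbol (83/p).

-1

Reciprocity: 83 ≡ 3 and 97 ≡ 1 (mod 4), so (83/97) = +(97/83).
Reduce top mod 83: now compute (14/83).
Pull out 2: since 83 ≡ 3 (mod 8), (2/83) = -1.
Reciprocity: 7 ≡ 3 and 83 ≡ 3 (mod 4), so (7/83) = −(83/7).
Reduce top mod 7: now compute (6/7).
Pull out 2: since 7 ≡ 7 (mod 8), (2/7) = +1.
Reciprocity: 3 ≡ 3 and 7 ≡ 3 (mod 4), so (3/7) = −(7/3).
Reduce top mod 3: now compute (1/3).
Reached (1/3) = 1. Collecting the sign flips along the way, the symbol is -1.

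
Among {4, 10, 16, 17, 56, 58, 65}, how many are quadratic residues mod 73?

(4/73) = +1 → QR.
(10/73) = -1 → non-residue.
(16/73) = +1 → QR.
(17/73) = -1 → non-residue.
(56/73) = -1 → non-residue.
(58/73) = -1 → non-residue.
(65/73) = +1 → QR.
Total quadratic residues among the 7: 3.

3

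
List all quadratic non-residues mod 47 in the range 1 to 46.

5 10 11 13 15 19 20 22 23 26 29 30 31 33 35 38 39 40 41 43 44 45 46

Square k = 1,…,23 (k and 47−k give the same square):
1²=1, 2²=4, 3²=9, 4²=16, 5²=25, 6²=36, 7²≡2, 8²≡17, 9²≡34, 10²≡6, 11²≡27, 12²≡3, 13²≡28, 14²≡8, 15²≡37, 16²≡21, 17²≡7, 18²≡42, 19²≡32, 20²≡24, 21²≡18, 22²≡14, 23²≡12 (mod 47).
The residues are {1, 2, 3, 4, 6, 7, 8, 9, 12, 14, 16, 17, 18, 21, 24, 25, 27, 28, 32, 34, 36, 37, 42}; the non-residues are the remaining 23 nonzero classes.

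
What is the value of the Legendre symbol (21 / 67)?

Reciprocity: 21 ≡ 1 and 67 ≡ 3 (mod 4), so (21/67) = +(67/21).
Reduce top mod 21: now compute (4/21).
Pull out 2^2: since 21 ≡ 5 (mod 8), (2/21) = -1, so (2/21)^2 = +1.
Reached (1/21) = 1. Collecting the sign flips along the way, the symbol is +1.

1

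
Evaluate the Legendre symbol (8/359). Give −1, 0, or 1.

1

Pull out 2^3: since 359 ≡ 7 (mod 8), (2/359) = +1, so (2/359)^3 = +1.
Reached (1/359) = 1. Collecting the sign flips along the way, the symbol is +1.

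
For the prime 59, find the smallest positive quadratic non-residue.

2

(2/59) = −1, so 2 is the smallest positive non-residue mod 59.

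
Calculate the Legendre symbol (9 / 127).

Reciprocity: 9 ≡ 1 and 127 ≡ 3 (mod 4), so (9/127) = +(127/9).
Reduce top mod 9: now compute (1/9).
Reached (1/9) = 1. Collecting the sign flips along the way, the symbol is +1.

1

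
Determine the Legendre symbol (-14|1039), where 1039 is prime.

First reduce: -14 ≡ 1025 (mod 1039).
Reciprocity: 1025 ≡ 1 and 1039 ≡ 3 (mod 4), so (1025/1039) = +(1039/1025).
Reduce top mod 1025: now compute (14/1025).
Pull out 2: since 1025 ≡ 1 (mod 8), (2/1025) = +1.
Reciprocity: 7 ≡ 3 and 1025 ≡ 1 (mod 4), so (7/1025) = +(1025/7).
Reduce top mod 7: now compute (3/7).
Reciprocity: 3 ≡ 3 and 7 ≡ 3 (mod 4), so (3/7) = −(7/3).
Reduce top mod 3: now compute (1/3).
Reached (1/3) = 1. Collecting the sign flips along the way, the symbol is -1.

-1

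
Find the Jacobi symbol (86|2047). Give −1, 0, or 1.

1

Pull out 2: since 2047 ≡ 7 (mod 8), (2/2047) = +1.
Reciprocity: 43 ≡ 3 and 2047 ≡ 3 (mod 4), so (43/2047) = −(2047/43).
Reduce top mod 43: now compute (26/43).
Pull out 2: since 43 ≡ 3 (mod 8), (2/43) = -1.
Reciprocity: 13 ≡ 1 and 43 ≡ 3 (mod 4), so (13/43) = +(43/13).
Reduce top mod 13: now compute (4/13).
Pull out 2^2: since 13 ≡ 5 (mod 8), (2/13) = -1, so (2/13)^2 = +1.
Reached (1/13) = 1. Collecting the sign flips along the way, the symbol is +1.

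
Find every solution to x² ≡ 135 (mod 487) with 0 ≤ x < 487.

185, 302

Since 487 ≡ 3 (mod 4), a square root of 135 is 135^((487+1)/4) = 135^122 mod 487.
Repeated squaring: 135^2≡206, 135^4≡67, 135^8≡106, 135^16≡35, 135^32≡251, 135^64≡178 (mod 487).
135^122 = 135^(64+32+16+8+2) ≡ 185 (mod 487).
Check: 185² = 34225 ≡ 135 (mod 487). The two roots are 185 and 302.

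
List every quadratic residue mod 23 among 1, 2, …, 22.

1, 2, 3, 4, 6, 8, 9, 12, 13, 16, 18

Square k = 1,…,11 (k and 23−k give the same square):
1²=1, 2²=4, 3²=9, 4²=16, 5²≡2, 6²≡13, 7²≡3, 8²≡18, 9²≡12, 10²≡8, 11²≡6 (mod 23).
So the quadratic residues mod 23 are {1, 2, 3, 4, 6, 8, 9, 12, 13, 16, 18}.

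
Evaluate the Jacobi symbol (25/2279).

Reciprocity: 25 ≡ 1 and 2279 ≡ 3 (mod 4), so (25/2279) = +(2279/25).
Reduce top mod 25: now compute (4/25).
Pull out 2^2: since 25 ≡ 1 (mod 8), (2/25) = +1, so (2/25)^2 = +1.
Reached (1/25) = 1. Collecting the sign flips along the way, the symbol is +1.

1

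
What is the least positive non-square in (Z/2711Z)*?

(2/2711) = +1, so 2 is a residue.
(3/2711) = +1, so 3 is a residue.
(4/2711) = +1, so 4 is a residue.
(5/2711) = +1, so 5 is a residue.
(6/2711) = +1, so 6 is a residue.
(7/2711) = −1, so 7 is the smallest positive non-residue mod 2711.

7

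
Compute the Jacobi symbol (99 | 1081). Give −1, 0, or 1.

Reciprocity: 99 ≡ 3 and 1081 ≡ 1 (mod 4), so (99/1081) = +(1081/99).
Reduce top mod 99: now compute (91/99).
Reciprocity: 91 ≡ 3 and 99 ≡ 3 (mod 4), so (91/99) = −(99/91).
Reduce top mod 91: now compute (8/91).
Pull out 2^3: since 91 ≡ 3 (mod 8), (2/91) = -1, so (2/91)^3 = -1.
Reached (1/91) = 1. Collecting the sign flips along the way, the symbol is +1.

1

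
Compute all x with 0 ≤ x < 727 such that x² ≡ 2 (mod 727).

27, 700

Since 727 ≡ 3 (mod 4), a square root of 2 is 2^((727+1)/4) = 2^182 mod 727.
Repeated squaring: 2^2≡4, 2^4≡16, 2^8≡256, 2^16≡106, 2^32≡331, 2^64≡511, 2^128≡128 (mod 727).
2^182 = 2^(128+32+16+4+2) ≡ 700 (mod 727).
Check: 700² = 490000 ≡ 2 (mod 727). The two roots are 27 and 700.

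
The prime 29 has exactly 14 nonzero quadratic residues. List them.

1,4,5,6,7,9,13,16,20,22,23,24,25,28

Square k = 1,…,14 (k and 29−k give the same square):
1²=1, 2²=4, 3²=9, 4²=16, 5²=25, 6²≡7, 7²≡20, 8²≡6, 9²≡23, 10²≡13, 11²≡5, 12²≡28, 13²≡24, 14²≡22 (mod 29).
So the quadratic residues mod 29 are {1, 4, 5, 6, 7, 9, 13, 16, 20, 22, 23, 24, 25, 28}.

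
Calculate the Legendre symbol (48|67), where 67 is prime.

-1

Euler's criterion: (48/67) ≡ 48^33 (mod 67).
48^2 ≡ 26 (mod 67)
48^4 ≡ 6 (mod 67)
48^8 ≡ 36 (mod 67)
48^16 ≡ 23 (mod 67)
48^32 ≡ 60 (mod 67)
48^33 = 48^(32+1) ≡ 66 (mod 67).
Result is 66 ≡ −1, so (48/67) = −1.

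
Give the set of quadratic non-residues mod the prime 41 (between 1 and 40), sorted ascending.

Square k = 1,…,20 (k and 41−k give the same square):
1²=1, 2²=4, 3²=9, 4²=16, 5²=25, 6²=36, 7²≡8, 8²≡23, 9²≡40, 10²≡18, 11²≡39, 12²≡21, 13²≡5, 14²≡32, 15²≡20, 16²≡10, 17²≡2, 18²≡37, 19²≡33, 20²≡31 (mod 41).
The residues are {1, 2, 4, 5, 8, 9, 10, 16, 18, 20, 21, 23, 25, 31, 32, 33, 36, 37, 39, 40}; the non-residues are the remaining 20 nonzero classes.

3, 6, 7, 11, 12, 13, 14, 15, 17, 19, 22, 24, 26, 27, 28, 29, 30, 34, 35, 38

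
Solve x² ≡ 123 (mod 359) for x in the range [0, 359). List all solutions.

Since 359 ≡ 3 (mod 4), a square root of 123 is 123^((359+1)/4) = 123^90 mod 359.
Repeated squaring: 123^2≡51, 123^4≡88, 123^8≡205, 123^16≡22, 123^32≡125, 123^64≡188 (mod 359).
123^90 = 123^(64+16+8+2) ≡ 330 (mod 359).
Check: 330² = 108900 ≡ 123 (mod 359). The two roots are 29 and 330.

29, 330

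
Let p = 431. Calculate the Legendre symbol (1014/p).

First reduce: 1014 ≡ 152 (mod 431).
Pull out 2^3: since 431 ≡ 7 (mod 8), (2/431) = +1, so (2/431)^3 = +1.
Reciprocity: 19 ≡ 3 and 431 ≡ 3 (mod 4), so (19/431) = −(431/19).
Reduce top mod 19: now compute (13/19).
Reciprocity: 13 ≡ 1 and 19 ≡ 3 (mod 4), so (13/19) = +(19/13).
Reduce top mod 13: now compute (6/13).
Pull out 2: since 13 ≡ 5 (mod 8), (2/13) = -1.
Reciprocity: 3 ≡ 3 and 13 ≡ 1 (mod 4), so (3/13) = +(13/3).
Reduce top mod 3: now compute (1/3).
Reached (1/3) = 1. Collecting the sign flips along the way, the symbol is +1.

1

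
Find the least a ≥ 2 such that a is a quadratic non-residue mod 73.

(2/73) = +1, so 2 is a residue.
(3/73) = +1, so 3 is a residue.
(4/73) = +1, so 4 is a residue.
(5/73) = −1, so 5 is the smallest positive non-residue mod 73.

5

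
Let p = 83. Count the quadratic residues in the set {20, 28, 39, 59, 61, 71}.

(20/83) = -1 → non-residue.
(28/83) = +1 → QR.
(39/83) = -1 → non-residue.
(59/83) = +1 → QR.
(61/83) = +1 → QR.
(71/83) = -1 → non-residue.
Total quadratic residues among the 6: 3.

3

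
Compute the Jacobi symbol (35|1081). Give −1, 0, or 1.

Reciprocity: 35 ≡ 3 and 1081 ≡ 1 (mod 4), so (35/1081) = +(1081/35).
Reduce top mod 35: now compute (31/35).
Reciprocity: 31 ≡ 3 and 35 ≡ 3 (mod 4), so (31/35) = −(35/31).
Reduce top mod 31: now compute (4/31).
Pull out 2^2: since 31 ≡ 7 (mod 8), (2/31) = +1, so (2/31)^2 = +1.
Reached (1/31) = 1. Collecting the sign flips along the way, the symbol is -1.

-1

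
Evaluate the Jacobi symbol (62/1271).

Pull out 2: since 1271 ≡ 7 (mod 8), (2/1271) = +1.
Reciprocity: 31 ≡ 3 and 1271 ≡ 3 (mod 4), so (31/1271) = −(1271/31).
Reduce top mod 31: now compute (0/31).
Top reduces to 0: gcd > 1, so the symbol is 0.

0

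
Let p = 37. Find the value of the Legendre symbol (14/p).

-1

Pull out 2: since 37 ≡ 5 (mod 8), (2/37) = -1.
Reciprocity: 7 ≡ 3 and 37 ≡ 1 (mod 4), so (7/37) = +(37/7).
Reduce top mod 7: now compute (2/7).
Pull out 2: since 7 ≡ 7 (mod 8), (2/7) = +1.
Reached (1/7) = 1. Collecting the sign flips along the way, the symbol is -1.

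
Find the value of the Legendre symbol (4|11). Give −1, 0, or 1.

1

Euler's criterion: (4/11) ≡ 4^5 (mod 11).
4^2 ≡ 5 (mod 11)
4^4 ≡ 3 (mod 11)
4^5 = 4^(4+1) ≡ 1 (mod 11).
Result is 1, so (4/11) = 1.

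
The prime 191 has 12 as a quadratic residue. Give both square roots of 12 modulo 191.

48, 143

Since 191 ≡ 3 (mod 4), a square root of 12 is 12^((191+1)/4) = 12^48 mod 191.
Repeated squaring: 12^2≡144, 12^4≡108, 12^8≡13, 12^16≡169, 12^32≡102 (mod 191).
12^48 = 12^(32+16) ≡ 48 (mod 191).
Check: 48² = 2304 ≡ 12 (mod 191). The two roots are 48 and 143.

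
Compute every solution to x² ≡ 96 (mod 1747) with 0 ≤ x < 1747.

Since 1747 ≡ 3 (mod 4), a square root of 96 is 96^((1747+1)/4) = 96^437 mod 1747.
Repeated squaring: 96^2≡481, 96^4≡757, 96^8≡33, 96^16≡1089, 96^32≡1455, 96^64≡1408, 96^128≡1366, 96^256≡160 (mod 1747).
96^437 = 96^(256+128+32+16+4+1) ≡ 911 (mod 1747).
Check: 911² = 829921 ≡ 96 (mod 1747). The two roots are 836 and 911.

836, 911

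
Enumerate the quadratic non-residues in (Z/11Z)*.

Square k = 1,…,5 (k and 11−k give the same square):
1²=1, 2²=4, 3²=9, 4²≡5, 5²≡3 (mod 11).
The residues are {1, 3, 4, 5, 9}; the non-residues are the remaining 5 nonzero classes.

2, 6, 7, 8, 10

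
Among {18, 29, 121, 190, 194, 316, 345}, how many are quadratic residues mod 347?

4

(18/347) = -1 → non-residue.
(29/347) = +1 → QR.
(121/347) = +1 → QR.
(190/347) = -1 → non-residue.
(194/347) = +1 → QR.
(316/347) = -1 → non-residue.
(345/347) = +1 → QR.
Total quadratic residues among the 7: 4.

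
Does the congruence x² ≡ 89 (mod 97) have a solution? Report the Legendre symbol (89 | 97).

Reciprocity: 89 ≡ 1 and 97 ≡ 1 (mod 4), so (89/97) = +(97/89).
Reduce top mod 89: now compute (8/89).
Pull out 2^3: since 89 ≡ 1 (mod 8), (2/89) = +1, so (2/89)^3 = +1.
Reached (1/89) = 1. Collecting the sign flips along the way, the symbol is +1.

1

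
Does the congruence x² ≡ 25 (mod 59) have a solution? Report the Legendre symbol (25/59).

1

Euler's criterion: (25/59) ≡ 25^29 (mod 59).
25^2 ≡ 35 (mod 59)
25^4 ≡ 45 (mod 59)
25^8 ≡ 19 (mod 59)
25^16 ≡ 7 (mod 59)
25^29 = 25^(16+8+4+1) ≡ 1 (mod 59).
Result is 1, so (25/59) = 1.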